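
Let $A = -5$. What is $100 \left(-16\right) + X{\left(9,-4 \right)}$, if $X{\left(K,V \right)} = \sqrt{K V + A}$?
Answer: $-1600 + i \sqrt{41} \approx -1600.0 + 6.4031 i$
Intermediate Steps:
$X{\left(K,V \right)} = \sqrt{-5 + K V}$ ($X{\left(K,V \right)} = \sqrt{K V - 5} = \sqrt{-5 + K V}$)
$100 \left(-16\right) + X{\left(9,-4 \right)} = 100 \left(-16\right) + \sqrt{-5 + 9 \left(-4\right)} = -1600 + \sqrt{-5 - 36} = -1600 + \sqrt{-41} = -1600 + i \sqrt{41}$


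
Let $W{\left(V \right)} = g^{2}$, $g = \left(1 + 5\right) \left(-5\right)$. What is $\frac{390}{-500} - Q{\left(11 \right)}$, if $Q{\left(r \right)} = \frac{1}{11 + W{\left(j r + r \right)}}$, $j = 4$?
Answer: $- \frac{35579}{45550} \approx -0.7811$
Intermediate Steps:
$g = -30$ ($g = 6 \left(-5\right) = -30$)
$W{\left(V \right)} = 900$ ($W{\left(V \right)} = \left(-30\right)^{2} = 900$)
$Q{\left(r \right)} = \frac{1}{911}$ ($Q{\left(r \right)} = \frac{1}{11 + 900} = \frac{1}{911}$)
$\frac{390}{-500} - Q{\left(11 \right)} = \frac{390}{-500} - \frac{1}{911} = 390 \left(- \frac{1}{500}\right) - \frac{1}{911} = - \frac{39}{50} - \frac{1}{911} = - \frac{35579}{45550}$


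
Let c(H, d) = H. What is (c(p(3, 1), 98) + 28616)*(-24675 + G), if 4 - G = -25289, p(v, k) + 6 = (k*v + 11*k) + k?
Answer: 17690250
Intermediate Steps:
p(v, k) = -6 + 12*k + k*v (p(v, k) = -6 + ((k*v + 11*k) + k) = -6 + ((11*k + k*v) + k) = -6 + (12*k + k*v) = -6 + 12*k + k*v)
G = 25293 (G = 4 - 1*(-25289) = 4 + 25289 = 25293)
(c(p(3, 1), 98) + 28616)*(-24675 + G) = ((-6 + 12*1 + 1*3) + 28616)*(-24675 + 25293) = ((-6 + 12 + 3) + 28616)*618 = (9 + 28616)*618 = 28625*618 = 17690250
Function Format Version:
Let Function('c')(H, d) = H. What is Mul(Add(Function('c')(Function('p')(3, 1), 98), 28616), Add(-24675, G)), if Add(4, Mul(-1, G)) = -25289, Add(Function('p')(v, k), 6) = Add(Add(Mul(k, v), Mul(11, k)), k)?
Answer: 17690250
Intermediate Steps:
Function('p')(v, k) = Add(-6, Mul(12, k), Mul(k, v)) (Function('p')(v, k) = Add(-6, Add(Add(Mul(k, v), Mul(11, k)), k)) = Add(-6, Add(Add(Mul(11, k), Mul(k, v)), k)) = Add(-6, Add(Mul(12, k), Mul(k, v))) = Add(-6, Mul(12, k), Mul(k, v)))
G = 25293 (G = Add(4, Mul(-1, -25289)) = Add(4, 25289) = 25293)
Mul(Add(Function('c')(Function('p')(3, 1), 98), 28616), Add(-24675, G)) = Mul(Add(Add(-6, Mul(12, 1), Mul(1, 3)), 28616), Add(-24675, 25293)) = Mul(Add(Add(-6, 12, 3), 28616), 618) = Mul(Add(9, 28616), 618) = Mul(28625, 618) = 17690250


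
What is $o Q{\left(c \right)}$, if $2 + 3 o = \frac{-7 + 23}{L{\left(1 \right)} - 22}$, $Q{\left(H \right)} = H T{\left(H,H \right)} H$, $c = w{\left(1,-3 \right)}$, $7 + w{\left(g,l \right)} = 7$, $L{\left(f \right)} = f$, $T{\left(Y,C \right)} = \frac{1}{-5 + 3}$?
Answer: $0$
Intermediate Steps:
$T{\left(Y,C \right)} = - \frac{1}{2}$ ($T{\left(Y,C \right)} = \frac{1}{-2} = - \frac{1}{2}$)
$w{\left(g,l \right)} = 0$ ($w{\left(g,l \right)} = -7 + 7 = 0$)
$c = 0$
$Q{\left(H \right)} = - \frac{H^{2}}{2}$ ($Q{\left(H \right)} = H \left(- \frac{1}{2}\right) H = - \frac{H}{2} H = - \frac{H^{2}}{2}$)
$o = - \frac{58}{63}$ ($o = - \frac{2}{3} + \frac{\left(-7 + 23\right) \frac{1}{1 - 22}}{3} = - \frac{2}{3} + \frac{16 \frac{1}{-21}}{3} = - \frac{2}{3} + \frac{16 \left(- \frac{1}{21}\right)}{3} = - \frac{2}{3} + \frac{1}{3} \left(- \frac{16}{21}\right) = - \frac{2}{3} - \frac{16}{63} = - \frac{58}{63} \approx -0.92064$)
$o Q{\left(c \right)} = - \frac{58 \left(- \frac{0^{2}}{2}\right)}{63} = - \frac{58 \left(\left(- \frac{1}{2}\right) 0\right)}{63} = \left(- \frac{58}{63}\right) 0 = 0$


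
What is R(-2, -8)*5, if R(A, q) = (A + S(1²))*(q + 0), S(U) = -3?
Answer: 200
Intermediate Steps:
R(A, q) = q*(-3 + A) (R(A, q) = (A - 3)*(q + 0) = (-3 + A)*q = q*(-3 + A))
R(-2, -8)*5 = -8*(-3 - 2)*5 = -8*(-5)*5 = 40*5 = 200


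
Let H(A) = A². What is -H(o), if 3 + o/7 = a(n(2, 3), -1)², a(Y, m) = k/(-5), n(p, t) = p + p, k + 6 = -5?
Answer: -103684/625 ≈ -165.89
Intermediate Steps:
k = -11 (k = -6 - 5 = -11)
n(p, t) = 2*p
a(Y, m) = 11/5 (a(Y, m) = -11/(-5) = -11*(-⅕) = 11/5)
o = 322/25 (o = -21 + 7*(11/5)² = -21 + 7*(121/25) = -21 + 847/25 = 322/25 ≈ 12.880)
-H(o) = -(322/25)² = -1*103684/625 = -103684/625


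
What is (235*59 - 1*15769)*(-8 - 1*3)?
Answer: 20944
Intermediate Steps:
(235*59 - 1*15769)*(-8 - 1*3) = (13865 - 15769)*(-8 - 3) = -1904*(-11) = 20944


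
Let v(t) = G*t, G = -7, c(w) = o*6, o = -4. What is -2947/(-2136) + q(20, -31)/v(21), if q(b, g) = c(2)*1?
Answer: 161491/104664 ≈ 1.5429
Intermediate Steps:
c(w) = -24 (c(w) = -4*6 = -24)
v(t) = -7*t
q(b, g) = -24 (q(b, g) = -24*1 = -24)
-2947/(-2136) + q(20, -31)/v(21) = -2947/(-2136) - 24/((-7*21)) = -2947*(-1/2136) - 24/(-147) = 2947/2136 - 24*(-1/147) = 2947/2136 + 8/49 = 161491/104664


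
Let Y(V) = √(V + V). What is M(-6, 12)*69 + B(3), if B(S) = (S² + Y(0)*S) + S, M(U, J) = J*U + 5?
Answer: -4611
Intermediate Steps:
Y(V) = √2*√V (Y(V) = √(2*V) = √2*√V)
M(U, J) = 5 + J*U
B(S) = S + S² (B(S) = (S² + (√2*√0)*S) + S = (S² + (√2*0)*S) + S = (S² + 0*S) + S = (S² + 0) + S = S² + S = S + S²)
M(-6, 12)*69 + B(3) = (5 + 12*(-6))*69 + 3*(1 + 3) = (5 - 72)*69 + 3*4 = -67*69 + 12 = -4623 + 12 = -4611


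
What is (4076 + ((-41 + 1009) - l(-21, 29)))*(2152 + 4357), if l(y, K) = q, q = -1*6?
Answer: 32870450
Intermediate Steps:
q = -6
l(y, K) = -6
(4076 + ((-41 + 1009) - l(-21, 29)))*(2152 + 4357) = (4076 + ((-41 + 1009) - 1*(-6)))*(2152 + 4357) = (4076 + (968 + 6))*6509 = (4076 + 974)*6509 = 5050*6509 = 32870450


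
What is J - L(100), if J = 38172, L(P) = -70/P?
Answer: 381727/10 ≈ 38173.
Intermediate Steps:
J - L(100) = 38172 - (-70)/100 = 38172 - 1*(-7/10) = 38172 + 7/10 = 381727/10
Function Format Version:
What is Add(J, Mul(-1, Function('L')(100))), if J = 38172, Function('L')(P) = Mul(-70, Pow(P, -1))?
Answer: Rational(381727, 10) ≈ 38173.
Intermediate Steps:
Add(J, Mul(-1, Function('L')(100))) = Add(38172, Mul(-1, Mul(-70, Pow(100, -1)))) = Add(38172, Mul(-1, Mul(-70, Rational(1, 100)))) = Add(38172, Mul(-1, Rational(-7, 10))) = Add(38172, Rational(7, 10)) = Rational(381727, 10)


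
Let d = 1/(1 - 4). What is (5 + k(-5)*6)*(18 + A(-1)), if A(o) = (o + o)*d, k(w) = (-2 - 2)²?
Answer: 5656/3 ≈ 1885.3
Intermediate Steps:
k(w) = 16 (k(w) = (-4)² = 16)
d = -⅓ (d = 1/(-3) = -⅓ ≈ -0.33333)
A(o) = -2*o/3 (A(o) = (o + o)*(-⅓) = (2*o)*(-⅓) = -2*o/3)
(5 + k(-5)*6)*(18 + A(-1)) = (5 + 16*6)*(18 - ⅔*(-1)) = (5 + 96)*(18 + ⅔) = 101*(56/3) = 5656/3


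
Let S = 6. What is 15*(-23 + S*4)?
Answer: 15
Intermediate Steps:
15*(-23 + S*4) = 15*(-23 + 6*4) = 15*(-23 + 24) = 15*1 = 15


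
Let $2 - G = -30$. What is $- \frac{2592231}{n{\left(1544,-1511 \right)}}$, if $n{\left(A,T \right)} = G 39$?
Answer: $- \frac{864077}{416} \approx -2077.1$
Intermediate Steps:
$G = 32$ ($G = 2 - -30 = 2 + 30 = 32$)
$n{\left(A,T \right)} = 1248$ ($n{\left(A,T \right)} = 32 \cdot 39 = 1248$)
$- \frac{2592231}{n{\left(1544,-1511 \right)}} = - \frac{2592231}{1248} = \left(-2592231\right) \frac{1}{1248} = - \frac{864077}{416}$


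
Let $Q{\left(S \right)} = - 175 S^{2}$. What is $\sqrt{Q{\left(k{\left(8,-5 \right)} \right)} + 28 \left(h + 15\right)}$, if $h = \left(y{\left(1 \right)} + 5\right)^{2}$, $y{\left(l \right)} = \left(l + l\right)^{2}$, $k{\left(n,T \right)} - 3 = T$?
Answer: $2 \sqrt{497} \approx 44.587$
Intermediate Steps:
$k{\left(n,T \right)} = 3 + T$
$y{\left(l \right)} = 4 l^{2}$ ($y{\left(l \right)} = \left(2 l\right)^{2} = 4 l^{2}$)
$h = 81$ ($h = \left(4 \cdot 1^{2} + 5\right)^{2} = \left(4 \cdot 1 + 5\right)^{2} = \left(4 + 5\right)^{2} = 9^{2} = 81$)
$\sqrt{Q{\left(k{\left(8,-5 \right)} \right)} + 28 \left(h + 15\right)} = \sqrt{- 175 \left(3 - 5\right)^{2} + 28 \left(81 + 15\right)} = \sqrt{- 175 \left(-2\right)^{2} + 28 \cdot 96} = \sqrt{\left(-175\right) 4 + 2688} = \sqrt{-700 + 2688} = \sqrt{1988} = 2 \sqrt{497}$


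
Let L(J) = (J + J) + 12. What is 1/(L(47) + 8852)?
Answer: 1/8958 ≈ 0.00011163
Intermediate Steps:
L(J) = 12 + 2*J (L(J) = 2*J + 12 = 12 + 2*J)
1/(L(47) + 8852) = 1/((12 + 2*47) + 8852) = 1/((12 + 94) + 8852) = 1/(106 + 8852) = 1/8958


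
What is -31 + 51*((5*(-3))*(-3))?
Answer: 2264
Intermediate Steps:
-31 + 51*((5*(-3))*(-3)) = -31 + 51*(-15*(-3)) = -31 + 51*45 = -31 + 2295 = 2264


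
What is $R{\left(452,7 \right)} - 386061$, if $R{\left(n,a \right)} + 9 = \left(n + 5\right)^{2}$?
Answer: $-177221$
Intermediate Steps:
$R{\left(n,a \right)} = -9 + \left(5 + n\right)^{2}$ ($R{\left(n,a \right)} = -9 + \left(n + 5\right)^{2} = -9 + \left(5 + n\right)^{2}$)
$R{\left(452,7 \right)} - 386061 = \left(-9 + \left(5 + 452\right)^{2}\right) - 386061 = \left(-9 + 457^{2}\right) - 386061 = \left(-9 + 208849\right) - 386061 = 208840 - 386061 = -177221$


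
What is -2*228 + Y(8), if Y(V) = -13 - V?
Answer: -477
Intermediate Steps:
-2*228 + Y(8) = -2*228 + (-13 - 1*8) = -456 + (-13 - 8) = -456 - 21 = -477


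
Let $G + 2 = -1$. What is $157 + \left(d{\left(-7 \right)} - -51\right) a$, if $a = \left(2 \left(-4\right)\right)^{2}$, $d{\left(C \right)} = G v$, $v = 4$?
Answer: $2653$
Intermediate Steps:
$G = -3$ ($G = -2 - 1 = -3$)
$d{\left(C \right)} = -12$ ($d{\left(C \right)} = \left(-3\right) 4 = -12$)
$a = 64$ ($a = \left(-8\right)^{2} = 64$)
$157 + \left(d{\left(-7 \right)} - -51\right) a = 157 + \left(-12 - -51\right) 64 = 157 + \left(-12 + 51\right) 64 = 157 + 39 \cdot 64 = 157 + 2496 = 2653$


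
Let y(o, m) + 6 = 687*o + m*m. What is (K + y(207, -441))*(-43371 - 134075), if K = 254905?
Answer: -104975101694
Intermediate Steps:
y(o, m) = -6 + m² + 687*o (y(o, m) = -6 + (687*o + m*m) = -6 + (687*o + m²) = -6 + (m² + 687*o) = -6 + m² + 687*o)
(K + y(207, -441))*(-43371 - 134075) = (254905 + (-6 + (-441)² + 687*207))*(-43371 - 134075) = (254905 + (-6 + 194481 + 142209))*(-177446) = (254905 + 336684)*(-177446) = 591589*(-177446) = -104975101694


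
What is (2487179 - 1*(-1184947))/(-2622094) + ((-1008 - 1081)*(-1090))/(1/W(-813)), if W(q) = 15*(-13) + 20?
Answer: -522421749493313/1311047 ≈ -3.9848e+8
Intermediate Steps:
W(q) = -175 (W(q) = -195 + 20 = -175)
(2487179 - 1*(-1184947))/(-2622094) + ((-1008 - 1081)*(-1090))/(1/W(-813)) = (2487179 - 1*(-1184947))/(-2622094) + ((-1008 - 1081)*(-1090))/(1/(-175)) = (2487179 + 1184947)*(-1/2622094) + (-2089*(-1090))/(-1/175) = 3672126*(-1/2622094) + 2277010*(-175) = -1836063/1311047 - 398476750 = -522421749493313/1311047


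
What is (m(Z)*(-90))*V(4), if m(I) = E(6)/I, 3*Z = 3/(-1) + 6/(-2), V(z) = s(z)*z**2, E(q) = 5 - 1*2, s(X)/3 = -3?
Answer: -19440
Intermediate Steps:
s(X) = -9 (s(X) = 3*(-3) = -9)
E(q) = 3 (E(q) = 5 - 2 = 3)
V(z) = -9*z**2
Z = -2 (Z = (3/(-1) + 6/(-2))/3 = (3*(-1) + 6*(-1/2))/3 = (-3 - 3)/3 = (1/3)*(-6) = -2)
m(I) = 3/I
(m(Z)*(-90))*V(4) = ((3/(-2))*(-90))*(-9*4**2) = ((3*(-1/2))*(-90))*(-9*16) = -3/2*(-90)*(-144) = 135*(-144) = -19440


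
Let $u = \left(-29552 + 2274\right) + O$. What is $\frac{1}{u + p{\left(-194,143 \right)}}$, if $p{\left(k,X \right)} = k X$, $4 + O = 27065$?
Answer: $- \frac{1}{27959} \approx -3.5767 \cdot 10^{-5}$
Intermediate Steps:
$O = 27061$ ($O = -4 + 27065 = 27061$)
$u = -217$ ($u = \left(-29552 + 2274\right) + 27061 = -27278 + 27061 = -217$)
$p{\left(k,X \right)} = X k$
$\frac{1}{u + p{\left(-194,143 \right)}} = \frac{1}{-217 + 143 \left(-194\right)} = \frac{1}{-217 - 27742} = \frac{1}{-27959} = - \frac{1}{27959}$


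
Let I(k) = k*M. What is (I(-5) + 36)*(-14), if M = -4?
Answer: -784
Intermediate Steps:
I(k) = -4*k (I(k) = k*(-4) = -4*k)
(I(-5) + 36)*(-14) = (-4*(-5) + 36)*(-14) = (20 + 36)*(-14) = 56*(-14) = -784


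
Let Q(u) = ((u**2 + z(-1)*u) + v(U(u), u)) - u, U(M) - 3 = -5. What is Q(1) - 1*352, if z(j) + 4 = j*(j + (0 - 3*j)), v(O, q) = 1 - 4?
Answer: -361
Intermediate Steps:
U(M) = -2 (U(M) = 3 - 5 = -2)
v(O, q) = -3
z(j) = -4 - 2*j**2 (z(j) = -4 + j*(j + (0 - 3*j)) = -4 + j*(j - 3*j) = -4 + j*(-2*j) = -4 - 2*j**2)
Q(u) = -3 + u**2 - 7*u (Q(u) = ((u**2 + (-4 - 2*(-1)**2)*u) - 3) - u = ((u**2 + (-4 - 2*1)*u) - 3) - u = ((u**2 + (-4 - 2)*u) - 3) - u = ((u**2 - 6*u) - 3) - u = (-3 + u**2 - 6*u) - u = -3 + u**2 - 7*u)
Q(1) - 1*352 = (-3 + 1**2 - 7*1) - 1*352 = (-3 + 1 - 7) - 352 = -9 - 352 = -361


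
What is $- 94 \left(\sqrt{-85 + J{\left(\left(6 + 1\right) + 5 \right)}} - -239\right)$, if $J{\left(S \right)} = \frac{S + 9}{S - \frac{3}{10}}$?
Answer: $-22466 - \frac{94 i \sqrt{126555}}{39} \approx -22466.0 - 857.44 i$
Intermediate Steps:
$J{\left(S \right)} = \frac{9 + S}{- \frac{3}{10} + S}$ ($J{\left(S \right)} = \frac{9 + S}{S - \frac{3}{10}} = \frac{9 + S}{- \frac{3}{10} + S}$)
$- 94 \left(\sqrt{-85 + J{\left(\left(6 + 1\right) + 5 \right)}} - -239\right) = - 94 \left(\sqrt{-85 + \frac{10 \left(9 + \left(\left(6 + 1\right) + 5\right)\right)}{-3 + 10 \left(\left(6 + 1\right) + 5\right)}} - -239\right) = - 94 \left(\sqrt{-85 + \frac{10 \left(9 + \left(7 + 5\right)\right)}{-3 + 10 \left(7 + 5\right)}} + 239\right) = - 94 \left(\sqrt{-85 + \frac{10 \left(9 + 12\right)}{-3 + 10 \cdot 12}} + 239\right) = - 94 \left(\sqrt{-85 + 10 \frac{1}{-3 + 120} \cdot 21} + 239\right) = - 94 \left(\sqrt{-85 + 10 \cdot \frac{1}{117} \cdot 21} + 239\right) = - 94 \left(\sqrt{-85 + \frac{70}{39}} + 239\right) = - 94 \left(\sqrt{- \frac{3245}{39}} + 239\right) = - 94 \left(\frac{i \sqrt{126555}}{39} + 239\right) = - 94 \left(239 + \frac{i \sqrt{126555}}{39}\right) = -22466 - \frac{94 i \sqrt{126555}}{39}$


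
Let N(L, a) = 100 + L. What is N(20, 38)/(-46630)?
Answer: -12/4663 ≈ -0.0025734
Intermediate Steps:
N(20, 38)/(-46630) = (100 + 20)/(-46630) = 120*(-1/46630) = -12/4663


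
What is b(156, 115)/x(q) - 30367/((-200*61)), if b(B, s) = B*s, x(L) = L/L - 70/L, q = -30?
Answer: 65690767/12200 ≈ 5384.5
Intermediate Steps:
x(L) = 1 - 70/L
b(156, 115)/x(q) - 30367/((-200*61)) = (156*115)/(((-70 - 30)/(-30))) - 30367/((-200*61)) = 17940/((-1/30*(-100))) - 30367/(-12200) = 17940/(10/3) - 30367*(-1/12200) = 17940*(3/10) + 30367/12200 = 5382 + 30367/12200 = 65690767/12200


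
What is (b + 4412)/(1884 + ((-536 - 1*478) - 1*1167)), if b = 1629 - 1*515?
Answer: -614/33 ≈ -18.606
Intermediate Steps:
b = 1114 (b = 1629 - 515 = 1114)
(b + 4412)/(1884 + ((-536 - 1*478) - 1*1167)) = (1114 + 4412)/(1884 + ((-536 - 1*478) - 1*1167)) = 5526/(1884 + ((-536 - 478) - 1167)) = 5526/(1884 + (-1014 - 1167)) = 5526/(1884 - 2181) = 5526/(-297) = 5526*(-1/297) = -614/33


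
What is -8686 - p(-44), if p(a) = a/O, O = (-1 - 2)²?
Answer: -78130/9 ≈ -8681.1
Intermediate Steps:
O = 9 (O = (-3)² = 9)
p(a) = a/9
-8686 - p(-44) = -8686 - (-44)/9 = -8686 - 1*(-44/9) = -8686 + 44/9 = -78130/9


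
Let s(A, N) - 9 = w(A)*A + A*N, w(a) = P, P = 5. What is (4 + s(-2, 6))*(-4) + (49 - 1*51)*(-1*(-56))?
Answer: -76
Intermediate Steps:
w(a) = 5
s(A, N) = 9 + 5*A + A*N (s(A, N) = 9 + (5*A + A*N) = 9 + 5*A + A*N)
(4 + s(-2, 6))*(-4) + (49 - 1*51)*(-1*(-56)) = (4 + (9 + 5*(-2) - 2*6))*(-4) + (49 - 1*51)*(-1*(-56)) = (4 + (9 - 10 - 12))*(-4) + (49 - 51)*56 = (4 - 13)*(-4) - 2*56 = -9*(-4) - 112 = 36 - 112 = -76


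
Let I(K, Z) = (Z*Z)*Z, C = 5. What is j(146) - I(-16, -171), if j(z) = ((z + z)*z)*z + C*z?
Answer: 11225213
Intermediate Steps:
I(K, Z) = Z³ (I(K, Z) = Z²*Z = Z³)
j(z) = 2*z³ + 5*z (j(z) = ((z + z)*z)*z + 5*z = ((2*z)*z)*z + 5*z = (2*z²)*z + 5*z = 2*z³ + 5*z)
j(146) - I(-16, -171) = 146*(5 + 2*146²) - 1*(-171)³ = 146*(5 + 2*21316) - 1*(-5000211) = 146*(5 + 42632) + 5000211 = 146*42637 + 5000211 = 6225002 + 5000211 = 11225213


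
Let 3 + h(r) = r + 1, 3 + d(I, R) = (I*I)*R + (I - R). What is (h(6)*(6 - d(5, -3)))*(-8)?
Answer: -2432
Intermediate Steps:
d(I, R) = -3 + I - R + R*I² (d(I, R) = -3 + ((I*I)*R + (I - R)) = -3 + (I²*R + (I - R)) = -3 + (R*I² + (I - R)) = -3 + (I - R + R*I²) = -3 + I - R + R*I²)
h(r) = -2 + r (h(r) = -3 + (r + 1) = -3 + (1 + r) = -2 + r)
(h(6)*(6 - d(5, -3)))*(-8) = ((-2 + 6)*(6 - (-3 + 5 - 1*(-3) - 3*5²)))*(-8) = (4*(6 - (-3 + 5 + 3 - 3*25)))*(-8) = (4*(6 - (-3 + 5 + 3 - 75)))*(-8) = (4*(6 - 1*(-70)))*(-8) = (4*(6 + 70))*(-8) = (4*76)*(-8) = 304*(-8) = -2432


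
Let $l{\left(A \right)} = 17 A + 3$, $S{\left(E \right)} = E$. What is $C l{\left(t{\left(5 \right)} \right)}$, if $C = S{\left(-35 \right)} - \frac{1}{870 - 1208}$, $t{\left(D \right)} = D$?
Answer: $- \frac{520476}{169} \approx -3079.7$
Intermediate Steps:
$l{\left(A \right)} = 3 + 17 A$
$C = - \frac{11829}{338}$ ($C = -35 - \frac{1}{870 - 1208} = -35 - \frac{1}{-338} = -35 - - \frac{1}{338} = -35 + \frac{1}{338} = - \frac{11829}{338} \approx -34.997$)
$C l{\left(t{\left(5 \right)} \right)} = - \frac{11829 \left(3 + 17 \cdot 5\right)}{338} = - \frac{11829 \left(3 + 85\right)}{338} = \left(- \frac{11829}{338}\right) 88 = - \frac{520476}{169}$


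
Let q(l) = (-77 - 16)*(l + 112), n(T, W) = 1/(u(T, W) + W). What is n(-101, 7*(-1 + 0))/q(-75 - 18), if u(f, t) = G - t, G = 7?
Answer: -1/12369 ≈ -8.0847e-5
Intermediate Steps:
u(f, t) = 7 - t
n(T, W) = 1/7 (n(T, W) = 1/((7 - W) + W) = 1/7)
q(l) = -10416 - 93*l (q(l) = -93*(112 + l) = -10416 - 93*l)
n(-101, 7*(-1 + 0))/q(-75 - 18) = 1/(7*(-10416 - 93*(-75 - 18))) = 1/(7*(-10416 - 93*(-93))) = 1/(7*(-10416 + 8649)) = (1/7)/(-1767) = (1/7)*(-1/1767) = -1/12369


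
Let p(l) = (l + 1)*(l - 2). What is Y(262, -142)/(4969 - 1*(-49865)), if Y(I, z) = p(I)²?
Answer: 179839400/2109 ≈ 85272.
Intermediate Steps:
p(l) = (1 + l)*(-2 + l)
Y(I, z) = (-2 + I² - I)²
Y(262, -142)/(4969 - 1*(-49865)) = (2 + 262 - 1*262²)²/(4969 - 1*(-49865)) = (2 + 262 - 1*68644)²/(4969 + 49865) = (2 + 262 - 68644)²/54834 = (-68380)²*(1/54834) = 4675824400*(1/54834) = 179839400/2109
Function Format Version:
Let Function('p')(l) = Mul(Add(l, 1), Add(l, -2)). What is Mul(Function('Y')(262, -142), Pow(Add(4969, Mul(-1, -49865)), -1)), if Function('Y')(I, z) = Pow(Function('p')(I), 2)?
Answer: Rational(179839400, 2109) ≈ 85272.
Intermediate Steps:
Function('p')(l) = Mul(Add(1, l), Add(-2, l))
Function('Y')(I, z) = Pow(Add(-2, Pow(I, 2), Mul(-1, I)), 2)
Mul(Function('Y')(262, -142), Pow(Add(4969, Mul(-1, -49865)), -1)) = Mul(Pow(Add(2, 262, Mul(-1, Pow(262, 2))), 2), Pow(Add(4969, Mul(-1, -49865)), -1)) = Mul(Pow(Add(2, 262, Mul(-1, 68644)), 2), Pow(Add(4969, 49865), -1)) = Mul(Pow(Add(2, 262, -68644), 2), Pow(54834, -1)) = Mul(Pow(-68380, 2), Rational(1, 54834)) = Mul(4675824400, Rational(1, 54834)) = Rational(179839400, 2109)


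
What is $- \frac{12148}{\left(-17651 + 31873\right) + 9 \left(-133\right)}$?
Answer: $- \frac{12148}{13025} \approx -0.93267$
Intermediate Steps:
$- \frac{12148}{\left(-17651 + 31873\right) + 9 \left(-133\right)} = - \frac{12148}{14222 - 1197} = - \frac{12148}{13025}$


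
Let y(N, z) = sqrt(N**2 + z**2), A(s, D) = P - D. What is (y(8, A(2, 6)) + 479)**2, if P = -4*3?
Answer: 229829 + 1916*sqrt(97) ≈ 2.4870e+5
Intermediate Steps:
P = -12
A(s, D) = -12 - D
(y(8, A(2, 6)) + 479)**2 = (sqrt(8**2 + (-12 - 1*6)**2) + 479)**2 = (sqrt(64 + (-12 - 6)**2) + 479)**2 = (sqrt(64 + (-18)**2) + 479)**2 = (sqrt(64 + 324) + 479)**2 = (sqrt(388) + 479)**2 = (2*sqrt(97) + 479)**2 = (479 + 2*sqrt(97))**2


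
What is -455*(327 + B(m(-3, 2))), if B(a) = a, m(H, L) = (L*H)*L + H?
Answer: -141960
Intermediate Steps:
m(H, L) = H + H*L² (m(H, L) = (H*L)*L + H = H*L² + H = H + H*L²)
-455*(327 + B(m(-3, 2))) = -455*(327 - 3*(1 + 2²)) = -455*(327 - 3*(1 + 4)) = -455*(327 - 3*5) = -455*(327 - 15) = -455*312 = -141960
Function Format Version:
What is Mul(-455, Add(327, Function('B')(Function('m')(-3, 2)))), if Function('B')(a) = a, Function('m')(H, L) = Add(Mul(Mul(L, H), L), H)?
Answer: -141960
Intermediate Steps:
Function('m')(H, L) = Add(H, Mul(H, Pow(L, 2))) (Function('m')(H, L) = Add(Mul(Mul(H, L), L), H) = Add(Mul(H, Pow(L, 2)), H) = Add(H, Mul(H, Pow(L, 2))))
Mul(-455, Add(327, Function('B')(Function('m')(-3, 2)))) = Mul(-455, Add(327, Mul(-3, Add(1, Pow(2, 2))))) = Mul(-455, Add(327, Mul(-3, Add(1, 4)))) = Mul(-455, Add(327, Mul(-3, 5))) = Mul(-455, Add(327, -15)) = Mul(-455, 312) = -141960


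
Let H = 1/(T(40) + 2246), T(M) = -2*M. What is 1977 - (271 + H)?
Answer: 3695195/2166 ≈ 1706.0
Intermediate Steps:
H = 1/2166 (H = 1/(-2*40 + 2246) = 1/(-80 + 2246) = 1/2166 ≈ 0.00046168)
1977 - (271 + H) = 1977 - (271 + 1/2166) = 1977 - 1*586987/2166 = 1977 - 586987/2166 = 3695195/2166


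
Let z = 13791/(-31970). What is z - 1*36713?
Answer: -1173728401/31970 ≈ -36713.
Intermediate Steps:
z = -13791/31970 (z = 13791*(-1/31970) = -13791/31970 ≈ -0.43137)
z - 1*36713 = -13791/31970 - 1*36713 = -13791/31970 - 36713 = -1173728401/31970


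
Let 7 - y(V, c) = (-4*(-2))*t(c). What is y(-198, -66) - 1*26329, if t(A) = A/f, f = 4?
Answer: -26190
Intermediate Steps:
t(A) = A/4
y(V, c) = 7 - 2*c (y(V, c) = 7 - (-4*(-2))*c/4 = 7 - 8*c/4 = 7 - 2*c)
y(-198, -66) - 1*26329 = (7 - 2*(-66)) - 1*26329 = (7 + 132) - 26329 = 139 - 26329 = -26190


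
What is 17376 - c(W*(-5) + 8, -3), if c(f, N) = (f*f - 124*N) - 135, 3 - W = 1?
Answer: 17135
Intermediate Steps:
W = 2 (W = 3 - 1*1 = 3 - 1 = 2)
c(f, N) = -135 + f**2 - 124*N (c(f, N) = (f**2 - 124*N) - 135 = -135 + f**2 - 124*N)
17376 - c(W*(-5) + 8, -3) = 17376 - (-135 + (2*(-5) + 8)**2 - 124*(-3)) = 17376 - (-135 + (-10 + 8)**2 + 372) = 17376 - (-135 + (-2)**2 + 372) = 17376 - (-135 + 4 + 372) = 17376 - 1*241 = 17376 - 241 = 17135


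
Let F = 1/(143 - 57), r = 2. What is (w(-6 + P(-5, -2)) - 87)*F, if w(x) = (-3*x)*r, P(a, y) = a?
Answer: -21/86 ≈ -0.24419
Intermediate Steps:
w(x) = -6*x (w(x) = -3*x*2 = -6*x)
F = 1/86 ≈ 0.011628
(w(-6 + P(-5, -2)) - 87)*F = (-6*(-6 - 5) - 87)*(1/86) = (-6*(-11) - 87)*(1/86) = (66 - 87)*(1/86) = -21*1/86 = -21/86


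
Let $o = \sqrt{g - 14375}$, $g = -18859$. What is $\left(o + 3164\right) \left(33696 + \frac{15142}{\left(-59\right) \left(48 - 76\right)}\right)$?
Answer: $\frac{6291945542}{59} + \frac{27840467 i \sqrt{33234}}{826} \approx 1.0664 \cdot 10^{8} + 6.1445 \cdot 10^{6} i$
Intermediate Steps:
$o = i \sqrt{33234}$ ($o = \sqrt{-18859 - 14375} = \sqrt{-33234} = i \sqrt{33234} \approx 182.3 i$)
$\left(o + 3164\right) \left(33696 + \frac{15142}{\left(-59\right) \left(48 - 76\right)}\right) = \left(i \sqrt{33234} + 3164\right) \left(33696 + \frac{15142}{\left(-59\right) \left(48 - 76\right)}\right) = \left(3164 + i \sqrt{33234}\right) \left(33696 + \frac{15142}{\left(-59\right) \left(-28\right)}\right) = \left(3164 + i \sqrt{33234}\right) \left(33696 + \frac{15142}{1652}\right) = \left(3164 + i \sqrt{33234}\right) \left(33696 + 15142 \cdot \frac{1}{1652}\right) = \left(3164 + i \sqrt{33234}\right) \left(33696 + \frac{7571}{826}\right) = \left(3164 + i \sqrt{33234}\right) \frac{27840467}{826} = \frac{6291945542}{59} + \frac{27840467 i \sqrt{33234}}{826}$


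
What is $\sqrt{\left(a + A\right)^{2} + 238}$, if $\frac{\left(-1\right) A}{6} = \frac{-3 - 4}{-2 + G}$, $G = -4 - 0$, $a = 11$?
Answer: $\sqrt{254} \approx 15.937$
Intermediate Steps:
$G = -4$ ($G = -4 + 0 = -4$)
$A = -7$ ($A = - 6 \frac{-3 - 4}{-2 - 4} = - 6 \left(- \frac{7}{-6}\right) = - 6 \left(\left(-7\right) \left(- \frac{1}{6}\right)\right) = \left(-6\right) \frac{7}{6} = -7$)
$\sqrt{\left(a + A\right)^{2} + 238} = \sqrt{\left(11 - 7\right)^{2} + 238} = \sqrt{4^{2} + 238} = \sqrt{16 + 238} = \sqrt{254}$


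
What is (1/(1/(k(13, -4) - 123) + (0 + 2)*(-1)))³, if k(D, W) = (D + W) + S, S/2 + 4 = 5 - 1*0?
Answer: -1404928/11390625 ≈ -0.12334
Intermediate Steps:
S = 2 (S = -8 + 2*(5 - 1*0) = -8 + 2*(5 + 0) = -8 + 2*5 = -8 + 10 = 2)
k(D, W) = 2 + D + W (k(D, W) = (D + W) + 2 = 2 + D + W)
(1/(1/(k(13, -4) - 123) + (0 + 2)*(-1)))³ = (1/(1/((2 + 13 - 4) - 123) + (0 + 2)*(-1)))³ = (1/(1/(11 - 123) + 2*(-1)))³ = (1/(1/(-112) - 2))³ = (1/(-1/112 - 2))³ = (1/(-225/112))³ = (-112/225)³ = -1404928/11390625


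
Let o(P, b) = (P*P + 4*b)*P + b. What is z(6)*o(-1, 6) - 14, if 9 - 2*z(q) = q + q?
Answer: 29/2 ≈ 14.500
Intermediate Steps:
o(P, b) = b + P*(P² + 4*b) (o(P, b) = (P² + 4*b)*P + b = P*(P² + 4*b) + b = b + P*(P² + 4*b))
z(q) = 9/2 - q (z(q) = 9/2 - (q + q)/2 = 9/2 - q)
z(6)*o(-1, 6) - 14 = (9/2 - 1*6)*(6 + (-1)³ + 4*(-1)*6) - 14 = (9/2 - 6)*(6 - 1 - 24) - 14 = -3/2*(-19) - 14 = 57/2 - 14 = 29/2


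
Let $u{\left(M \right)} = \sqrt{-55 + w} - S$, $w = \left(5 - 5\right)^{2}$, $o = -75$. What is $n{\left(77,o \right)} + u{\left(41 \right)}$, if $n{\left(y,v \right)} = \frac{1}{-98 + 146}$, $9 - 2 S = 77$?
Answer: $\frac{1633}{48} + i \sqrt{55} \approx 34.021 + 7.4162 i$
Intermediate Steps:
$w = 0$ ($w = 0^{2} = 0$)
$S = -34$ ($S = \frac{9}{2} - \frac{77}{2} = -34$)
$n{\left(y,v \right)} = \frac{1}{48}$
$u{\left(M \right)} = 34 + i \sqrt{55}$ ($u{\left(M \right)} = \sqrt{-55 + 0} - -34 = \sqrt{-55} + 34 = i \sqrt{55} + 34 = 34 + i \sqrt{55}$)
$n{\left(77,o \right)} + u{\left(41 \right)} = \frac{1}{48} + \left(34 + i \sqrt{55}\right) = \frac{1633}{48} + i \sqrt{55}$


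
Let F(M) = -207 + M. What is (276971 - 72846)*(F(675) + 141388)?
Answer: 28956356000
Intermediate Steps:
(276971 - 72846)*(F(675) + 141388) = (276971 - 72846)*((-207 + 675) + 141388) = 204125*(468 + 141388) = 204125*141856 = 28956356000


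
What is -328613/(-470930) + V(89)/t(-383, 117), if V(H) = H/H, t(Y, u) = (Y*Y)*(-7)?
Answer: 337426915569/483561755390 ≈ 0.69779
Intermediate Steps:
t(Y, u) = -7*Y² (t(Y, u) = Y²*(-7) = -7*Y²)
V(H) = 1
-328613/(-470930) + V(89)/t(-383, 117) = -328613/(-470930) + 1/(-7*(-383)²) = -328613*(-1/470930) + 1/(-7*146689) = 328613/470930 + 1/(-1026823) = 328613/470930 + 1*(-1/1026823) = 328613/470930 - 1/1026823 = 337426915569/483561755390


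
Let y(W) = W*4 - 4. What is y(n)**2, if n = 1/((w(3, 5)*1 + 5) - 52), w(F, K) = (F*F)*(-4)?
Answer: 112896/6889 ≈ 16.388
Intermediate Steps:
w(F, K) = -4*F**2 (w(F, K) = F**2*(-4) = -4*F**2)
n = -1/83 (n = 1/((-4*3**2*1 + 5) - 52) = 1/((-4*9*1 + 5) - 52) = 1/((-36*1 + 5) - 52) = 1/((-36 + 5) - 52) = 1/(-31 - 52) = 1/(-83) = -1/83 ≈ -0.012048)
y(W) = -4 + 4*W (y(W) = 4*W - 4 = -4 + 4*W)
y(n)**2 = (-4 + 4*(-1/83))**2 = (-4 - 4/83)**2 = (-336/83)**2 = 112896/6889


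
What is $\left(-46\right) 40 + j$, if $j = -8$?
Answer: $-1848$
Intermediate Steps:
$\left(-46\right) 40 + j = \left(-46\right) 40 - 8 = -1840 - 8 = -1848$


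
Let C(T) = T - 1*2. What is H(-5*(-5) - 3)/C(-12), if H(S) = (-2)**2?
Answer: -2/7 ≈ -0.28571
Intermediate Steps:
C(T) = -2 + T (C(T) = T - 2 = -2 + T)
H(S) = 4
H(-5*(-5) - 3)/C(-12) = 4/(-2 - 12) = 4/(-14) = 4*(-1/14) = -2/7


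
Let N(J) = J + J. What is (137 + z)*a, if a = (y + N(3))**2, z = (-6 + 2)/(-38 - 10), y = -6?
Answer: 0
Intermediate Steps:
N(J) = 2*J
z = 1/12 (z = -4/(-48) = -4*(-1/48) = 1/12 ≈ 0.083333)
a = 0 (a = (-6 + 2*3)**2 = (-6 + 6)**2 = 0**2 = 0)
(137 + z)*a = (137 + 1/12)*0 = (1645/12)*0 = 0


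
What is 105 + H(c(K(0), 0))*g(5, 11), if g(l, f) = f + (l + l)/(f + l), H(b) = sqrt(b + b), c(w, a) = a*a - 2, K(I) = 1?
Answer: 105 + 93*I/4 ≈ 105.0 + 23.25*I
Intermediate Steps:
c(w, a) = -2 + a**2 (c(w, a) = a**2 - 2 = -2 + a**2)
H(b) = sqrt(2)*sqrt(b) (H(b) = sqrt(2*b) = sqrt(2)*sqrt(b))
g(l, f) = f + 2*l/(f + l) (g(l, f) = f + (2*l)/(f + l) = f + 2*l/(f + l))
105 + H(c(K(0), 0))*g(5, 11) = 105 + (sqrt(2)*sqrt(-2 + 0**2))*((11**2 + 2*5 + 11*5)/(11 + 5)) = 105 + (sqrt(2)*sqrt(-2 + 0))*((121 + 10 + 55)/16) = 105 + (sqrt(2)*sqrt(-2))*((1/16)*186) = 105 + (sqrt(2)*(I*sqrt(2)))*(93/8) = 105 + (2*I)*(93/8) = 105 + 93*I/4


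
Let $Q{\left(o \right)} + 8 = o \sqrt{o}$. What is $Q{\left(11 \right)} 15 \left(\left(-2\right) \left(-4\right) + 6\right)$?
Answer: $-1680 + 2310 \sqrt{11} \approx 5981.4$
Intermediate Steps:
$Q{\left(o \right)} = -8 + o^{\frac{3}{2}}$ ($Q{\left(o \right)} = -8 + o \sqrt{o} = -8 + o^{\frac{3}{2}}$)
$Q{\left(11 \right)} 15 \left(\left(-2\right) \left(-4\right) + 6\right) = \left(-8 + 11^{\frac{3}{2}}\right) 15 \left(\left(-2\right) \left(-4\right) + 6\right) = \left(-8 + 11 \sqrt{11}\right) 15 \left(8 + 6\right) = \left(-120 + 165 \sqrt{11}\right) 14 = -1680 + 2310 \sqrt{11}$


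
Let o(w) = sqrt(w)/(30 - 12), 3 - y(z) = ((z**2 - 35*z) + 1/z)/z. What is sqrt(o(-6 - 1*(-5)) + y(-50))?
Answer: sqrt(1979991 + 1250*I)/150 ≈ 9.3808 + 0.0029611*I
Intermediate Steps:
y(z) = 3 - (1/z + z**2 - 35*z)/z (y(z) = 3 - ((z**2 - 35*z) + 1/z)/z = 3 - (1/z + z**2 - 35*z)/z)
o(w) = sqrt(w)/18
sqrt(o(-6 - 1*(-5)) + y(-50)) = sqrt(sqrt(-6 - 1*(-5))/18 + (38 - 1*(-50) - 1/(-50)**2)) = sqrt(sqrt(-6 + 5)/18 + (38 + 50 - 1*1/2500)) = sqrt(sqrt(-1)/18 + (38 + 50 - 1/2500)) = sqrt(I/18 + 219999/2500) = sqrt(219999/2500 + I/18)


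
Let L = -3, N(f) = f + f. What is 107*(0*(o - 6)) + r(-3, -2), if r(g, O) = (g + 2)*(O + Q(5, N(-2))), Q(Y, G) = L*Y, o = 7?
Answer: 17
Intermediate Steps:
N(f) = 2*f
Q(Y, G) = -3*Y
r(g, O) = (-15 + O)*(2 + g) (r(g, O) = (g + 2)*(O - 3*5) = (2 + g)*(O - 15) = (2 + g)*(-15 + O) = (-15 + O)*(2 + g))
107*(0*(o - 6)) + r(-3, -2) = 107*(0*(7 - 6)) + (-30 - 15*(-3) + 2*(-2) - 2*(-3)) = 107*(0*1) + (-30 + 45 - 4 + 6) = 107*0 + 17 = 0 + 17 = 17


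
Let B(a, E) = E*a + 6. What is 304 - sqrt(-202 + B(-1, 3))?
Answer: 304 - I*sqrt(199) ≈ 304.0 - 14.107*I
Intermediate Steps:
B(a, E) = 6 + E*a
304 - sqrt(-202 + B(-1, 3)) = 304 - sqrt(-202 + (6 + 3*(-1))) = 304 - sqrt(-202 + (6 - 3)) = 304 - sqrt(-202 + 3) = 304 - sqrt(-199) = 304 - I*sqrt(199)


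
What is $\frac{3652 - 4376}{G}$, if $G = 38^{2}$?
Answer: $- \frac{181}{361} \approx -0.50138$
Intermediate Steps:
$G = 1444$
$\frac{3652 - 4376}{G} = \frac{3652 - 4376}{1444} = \left(3652 - 4376\right) \frac{1}{1444} = \left(-724\right) \frac{1}{1444} = - \frac{181}{361}$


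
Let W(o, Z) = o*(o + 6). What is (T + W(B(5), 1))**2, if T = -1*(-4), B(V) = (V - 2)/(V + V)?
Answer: 346921/10000 ≈ 34.692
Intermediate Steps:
B(V) = (-2 + V)/(2*V) (B(V) = (-2 + V)/((2*V)) = (-2 + V)*(1/(2*V)) = (-2 + V)/(2*V))
T = 4
W(o, Z) = o*(6 + o)
(T + W(B(5), 1))**2 = (4 + ((1/2)*(-2 + 5)/5)*(6 + (1/2)*(-2 + 5)/5))**2 = (4 + ((1/2)*(1/5)*3)*(6 + (1/2)*(1/5)*3))**2 = (4 + 3*(6 + 3/10)/10)**2 = (4 + (3/10)*(63/10))**2 = (4 + 189/100)**2 = (589/100)**2 = 346921/10000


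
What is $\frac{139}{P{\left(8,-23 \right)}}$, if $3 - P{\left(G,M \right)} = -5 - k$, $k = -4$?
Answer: $\frac{139}{4} \approx 34.75$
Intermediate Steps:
$P{\left(G,M \right)} = 4$ ($P{\left(G,M \right)} = 3 - \left(-5 - -4\right) = 3 - \left(-5 + 4\right) = 3 - -1 = 3 + 1 = 4$)
$\frac{139}{P{\left(8,-23 \right)}} = \frac{139}{4}$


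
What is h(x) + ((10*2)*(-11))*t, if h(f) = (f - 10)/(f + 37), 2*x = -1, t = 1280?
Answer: -20556821/73 ≈ -2.8160e+5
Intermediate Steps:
x = -1/2 (x = (1/2)*(-1) = -1/2 ≈ -0.50000)
h(f) = (-10 + f)/(37 + f)
h(x) + ((10*2)*(-11))*t = (-10 - 1/2)/(37 - 1/2) + ((10*2)*(-11))*1280 = -21/2/(73/2) + (20*(-11))*1280 = (2/73)*(-21/2) - 220*1280 = -21/73 - 281600 = -20556821/73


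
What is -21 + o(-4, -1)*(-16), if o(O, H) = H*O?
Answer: -85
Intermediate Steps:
-21 + o(-4, -1)*(-16) = -21 - 1*(-4)*(-16) = -21 + 4*(-16) = -21 - 64 = -85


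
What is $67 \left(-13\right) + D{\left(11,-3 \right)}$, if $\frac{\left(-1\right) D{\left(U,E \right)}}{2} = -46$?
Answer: $-779$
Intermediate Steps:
$D{\left(U,E \right)} = 92$ ($D{\left(U,E \right)} = \left(-2\right) \left(-46\right) = 92$)
$67 \left(-13\right) + D{\left(11,-3 \right)} = 67 \left(-13\right) + 92 = -871 + 92 = -779$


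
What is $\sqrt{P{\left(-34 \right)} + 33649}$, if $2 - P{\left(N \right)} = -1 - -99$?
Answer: $\sqrt{33553} \approx 183.17$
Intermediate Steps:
$P{\left(N \right)} = -96$ ($P{\left(N \right)} = 2 - \left(-1 - -99\right) = 2 - \left(-1 + 99\right) = 2 - 98 = -96$)
$\sqrt{P{\left(-34 \right)} + 33649} = \sqrt{-96 + 33649} = \sqrt{33553}$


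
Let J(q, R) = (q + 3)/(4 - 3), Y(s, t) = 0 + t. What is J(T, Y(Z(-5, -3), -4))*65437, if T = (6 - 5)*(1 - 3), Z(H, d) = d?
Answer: 65437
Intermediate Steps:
Y(s, t) = t
T = -2 (T = 1*(-2) = -2)
J(q, R) = 3 + q (J(q, R) = (3 + q)/1 = (3 + q)*1 = 3 + q)
J(T, Y(Z(-5, -3), -4))*65437 = (3 - 2)*65437 = 1*65437 = 65437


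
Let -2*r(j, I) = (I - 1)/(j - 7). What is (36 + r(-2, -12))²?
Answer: 403225/324 ≈ 1244.5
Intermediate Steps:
r(j, I) = -(-1 + I)/(2*(-7 + j)) (r(j, I) = -(I - 1)/(2*(j - 7)) = -(-1 + I)/(2*(-7 + j)))
(36 + r(-2, -12))² = (36 + (1 - 1*(-12))/(2*(-7 - 2)))² = (36 + (½)*(1 + 12)/(-9))² = (36 + (½)*(-⅑)*13)² = (36 - 13/18)² = (635/18)² = 403225/324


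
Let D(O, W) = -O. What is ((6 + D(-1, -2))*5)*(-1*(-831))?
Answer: 29085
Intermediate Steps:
((6 + D(-1, -2))*5)*(-1*(-831)) = ((6 - 1*(-1))*5)*(-1*(-831)) = ((6 + 1)*5)*831 = (7*5)*831 = 35*831 = 29085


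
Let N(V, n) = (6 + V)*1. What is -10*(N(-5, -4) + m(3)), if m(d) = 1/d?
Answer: -40/3 ≈ -13.333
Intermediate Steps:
N(V, n) = 6 + V
-10*(N(-5, -4) + m(3)) = -10*((6 - 5) + 1/3) = -10*(1 + ⅓) = -10*4/3 = -40/3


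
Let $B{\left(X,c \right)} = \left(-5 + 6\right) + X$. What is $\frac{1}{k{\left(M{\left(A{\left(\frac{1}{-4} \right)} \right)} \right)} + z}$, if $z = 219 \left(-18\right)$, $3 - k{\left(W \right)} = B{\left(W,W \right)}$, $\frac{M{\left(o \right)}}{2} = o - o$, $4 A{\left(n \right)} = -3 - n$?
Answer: $- \frac{1}{3940} \approx -0.00025381$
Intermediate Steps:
$A{\left(n \right)} = - \frac{3}{4} - \frac{n}{4}$ ($A{\left(n \right)} = \frac{-3 - n}{4} = - \frac{3}{4} - \frac{n}{4}$)
$M{\left(o \right)} = 0$ ($M{\left(o \right)} = 2 \left(o - o\right) = 2 \cdot 0 = 0$)
$B{\left(X,c \right)} = 1 + X$
$k{\left(W \right)} = 2 - W$ ($k{\left(W \right)} = 3 - \left(1 + W\right) = 2 - W$)
$z = -3942$
$\frac{1}{k{\left(M{\left(A{\left(\frac{1}{-4} \right)} \right)} \right)} + z} = \frac{1}{\left(2 - 0\right) - 3942} = \frac{1}{\left(2 + 0\right) - 3942} = \frac{1}{2 - 3942} = \frac{1}{-3940} = - \frac{1}{3940}$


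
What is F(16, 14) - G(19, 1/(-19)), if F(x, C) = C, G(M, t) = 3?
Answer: 11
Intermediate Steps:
F(16, 14) - G(19, 1/(-19)) = 14 - 1*3 = 14 - 3 = 11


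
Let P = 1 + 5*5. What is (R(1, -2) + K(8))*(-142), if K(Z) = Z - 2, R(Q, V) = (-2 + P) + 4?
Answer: -4828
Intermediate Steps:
P = 26 (P = 1 + 25 = 26)
R(Q, V) = 28 (R(Q, V) = (-2 + 26) + 4 = 24 + 4 = 28)
K(Z) = -2 + Z
(R(1, -2) + K(8))*(-142) = (28 + (-2 + 8))*(-142) = (28 + 6)*(-142) = 34*(-142) = -4828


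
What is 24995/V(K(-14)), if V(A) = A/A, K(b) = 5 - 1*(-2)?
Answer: 24995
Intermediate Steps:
K(b) = 7 (K(b) = 5 + 2 = 7)
V(A) = 1
24995/V(K(-14)) = 24995/1 = 24995*1 = 24995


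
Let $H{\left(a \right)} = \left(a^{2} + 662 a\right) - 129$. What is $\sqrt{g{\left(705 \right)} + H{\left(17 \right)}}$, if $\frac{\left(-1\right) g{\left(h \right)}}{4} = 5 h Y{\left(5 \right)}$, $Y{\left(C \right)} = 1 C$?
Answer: $i \sqrt{59086} \approx 243.08 i$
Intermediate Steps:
$Y{\left(C \right)} = C$
$g{\left(h \right)} = - 100 h$ ($g{\left(h \right)} = - 4 \cdot 5 h 5 = - 4 \cdot 25 h = - 100 h$)
$H{\left(a \right)} = -129 + a^{2} + 662 a$
$\sqrt{g{\left(705 \right)} + H{\left(17 \right)}} = \sqrt{\left(-100\right) 705 + \left(-129 + 17^{2} + 662 \cdot 17\right)} = \sqrt{-70500 + \left(-129 + 289 + 11254\right)} = \sqrt{-70500 + 11414} = \sqrt{-59086} = i \sqrt{59086}$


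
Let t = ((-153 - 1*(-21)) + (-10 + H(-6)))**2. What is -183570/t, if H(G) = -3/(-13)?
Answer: -31023330/3396649 ≈ -9.1335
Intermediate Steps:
H(G) = 3/13 (H(G) = -3*(-1/13) = 3/13)
t = 3396649/169 (t = ((-153 - 1*(-21)) + (-10 + 3/13))**2 = ((-153 + 21) - 127/13)**2 = (-132 - 127/13)**2 = (-1843/13)**2 = 3396649/169 ≈ 20099.)
-183570/t = -183570/3396649/169 = -183570*169/3396649 = -31023330/3396649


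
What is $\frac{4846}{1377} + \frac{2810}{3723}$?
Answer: $\frac{429628}{100521} \approx 4.274$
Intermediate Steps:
$\frac{4846}{1377} + \frac{2810}{3723} = \frac{429628}{100521}$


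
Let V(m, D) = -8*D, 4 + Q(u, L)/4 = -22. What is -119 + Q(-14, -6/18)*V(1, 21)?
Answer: 17353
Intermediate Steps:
Q(u, L) = -104 (Q(u, L) = -16 + 4*(-22) = -16 - 88 = -104)
-119 + Q(-14, -6/18)*V(1, 21) = -119 - (-832)*21 = -119 - 104*(-168) = -119 + 17472 = 17353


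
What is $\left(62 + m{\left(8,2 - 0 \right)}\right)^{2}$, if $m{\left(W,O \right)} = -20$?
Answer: $1764$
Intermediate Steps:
$\left(62 + m{\left(8,2 - 0 \right)}\right)^{2} = \left(62 - 20\right)^{2} = 42^{2} = 1764$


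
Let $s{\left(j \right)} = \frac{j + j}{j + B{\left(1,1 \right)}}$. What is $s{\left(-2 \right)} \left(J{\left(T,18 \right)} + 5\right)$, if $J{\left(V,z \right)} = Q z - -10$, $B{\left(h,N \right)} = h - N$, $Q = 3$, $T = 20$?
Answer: $138$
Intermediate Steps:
$s{\left(j \right)} = 2$ ($s{\left(j \right)} = \frac{j + j}{j + \left(1 - 1\right)} = \frac{2 j}{j + \left(1 - 1\right)} = \frac{2 j}{j + 0} = \frac{2 j}{j} = 2$)
$J{\left(V,z \right)} = 10 + 3 z$ ($J{\left(V,z \right)} = 3 z - -10 = 3 z + 10 = 10 + 3 z$)
$s{\left(-2 \right)} \left(J{\left(T,18 \right)} + 5\right) = 2 \left(\left(10 + 3 \cdot 18\right) + 5\right) = 2 \left(\left(10 + 54\right) + 5\right) = 2 \left(64 + 5\right) = 2 \cdot 69 = 138$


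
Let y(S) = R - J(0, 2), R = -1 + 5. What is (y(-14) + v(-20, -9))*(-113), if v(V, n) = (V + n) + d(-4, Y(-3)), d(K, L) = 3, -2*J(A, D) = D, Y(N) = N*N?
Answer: 2373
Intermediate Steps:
Y(N) = N²
R = 4
J(A, D) = -D/2
y(S) = 5 (y(S) = 4 - (-1)*2/2 = 4 - 1*(-1) = 4 + 1 = 5)
v(V, n) = 3 + V + n (v(V, n) = (V + n) + 3 = 3 + V + n)
(y(-14) + v(-20, -9))*(-113) = (5 + (3 - 20 - 9))*(-113) = (5 - 26)*(-113) = -21*(-113) = 2373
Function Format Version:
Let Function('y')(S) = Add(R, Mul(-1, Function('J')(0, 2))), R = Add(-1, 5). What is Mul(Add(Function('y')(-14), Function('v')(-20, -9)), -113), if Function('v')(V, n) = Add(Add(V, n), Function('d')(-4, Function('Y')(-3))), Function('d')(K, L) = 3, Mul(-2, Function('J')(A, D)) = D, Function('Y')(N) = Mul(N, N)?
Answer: 2373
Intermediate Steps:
Function('Y')(N) = Pow(N, 2)
R = 4
Function('J')(A, D) = Mul(Rational(-1, 2), D)
Function('y')(S) = 5 (Function('y')(S) = Add(4, Mul(-1, Mul(Rational(-1, 2), 2))) = Add(4, Mul(-1, -1)) = Add(4, 1) = 5)
Function('v')(V, n) = Add(3, V, n) (Function('v')(V, n) = Add(Add(V, n), 3) = Add(3, V, n))
Mul(Add(Function('y')(-14), Function('v')(-20, -9)), -113) = Mul(Add(5, Add(3, -20, -9)), -113) = Mul(Add(5, -26), -113) = Mul(-21, -113) = 2373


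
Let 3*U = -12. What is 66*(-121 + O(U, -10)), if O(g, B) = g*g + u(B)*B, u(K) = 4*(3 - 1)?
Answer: -12210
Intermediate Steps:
U = -4 (U = (⅓)*(-12) = -4)
u(K) = 8 (u(K) = 4*2 = 8)
O(g, B) = g² + 8*B (O(g, B) = g*g + 8*B = g² + 8*B)
66*(-121 + O(U, -10)) = 66*(-121 + ((-4)² + 8*(-10))) = 66*(-121 + (16 - 80)) = 66*(-121 - 64) = 66*(-185) = -12210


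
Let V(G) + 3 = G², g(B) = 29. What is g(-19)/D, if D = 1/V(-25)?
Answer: 18038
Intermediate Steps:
V(G) = -3 + G²
D = 1/622 (D = 1/(-3 + (-25)²) = 1/(-3 + 625) = 1/622 ≈ 0.0016077)
g(-19)/D = 29/(1/622) = 29*622 = 18038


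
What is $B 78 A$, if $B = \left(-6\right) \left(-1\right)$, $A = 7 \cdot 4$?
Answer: $13104$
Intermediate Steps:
$A = 28$
$B = 6$
$B 78 A = 6 \cdot 78 \cdot 28 = 468 \cdot 28 = 13104$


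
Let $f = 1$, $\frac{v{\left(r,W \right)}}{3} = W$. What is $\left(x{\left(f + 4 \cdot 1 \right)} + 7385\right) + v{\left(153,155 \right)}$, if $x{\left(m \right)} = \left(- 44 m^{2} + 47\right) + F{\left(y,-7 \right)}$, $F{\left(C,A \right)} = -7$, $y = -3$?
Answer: $6790$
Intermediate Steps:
$v{\left(r,W \right)} = 3 W$
$x{\left(m \right)} = 40 - 44 m^{2}$ ($x{\left(m \right)} = \left(- 44 m^{2} + 47\right) - 7 = \left(47 - 44 m^{2}\right) - 7 = 40 - 44 m^{2}$)
$\left(x{\left(f + 4 \cdot 1 \right)} + 7385\right) + v{\left(153,155 \right)} = \left(\left(40 - 44 \left(1 + 4 \cdot 1\right)^{2}\right) + 7385\right) + 3 \cdot 155 = \left(\left(40 - 44 \left(1 + 4\right)^{2}\right) + 7385\right) + 465 = \left(\left(40 - 44 \cdot 5^{2}\right) + 7385\right) + 465 = \left(\left(40 - 1100\right) + 7385\right) + 465 = \left(-1060 + 7385\right) + 465 = 6325 + 465 = 6790$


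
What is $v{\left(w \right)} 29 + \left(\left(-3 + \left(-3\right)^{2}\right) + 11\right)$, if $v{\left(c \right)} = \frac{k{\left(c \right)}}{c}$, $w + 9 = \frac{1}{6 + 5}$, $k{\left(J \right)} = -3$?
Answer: $\frac{2623}{98} \approx 26.765$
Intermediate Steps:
$w = - \frac{98}{11}$ ($w = -9 + \frac{1}{6 + 5} = -9 + \frac{1}{11} = - \frac{98}{11} \approx -8.9091$)
$v{\left(c \right)} = - \frac{3}{c}$
$v{\left(w \right)} 29 + \left(\left(-3 + \left(-3\right)^{2}\right) + 11\right) = - \frac{3}{- \frac{98}{11}} \cdot 29 + \left(\left(-3 + \left(-3\right)^{2}\right) + 11\right) = \left(-3\right) \left(- \frac{11}{98}\right) 29 + \left(\left(-3 + 9\right) + 11\right) = \frac{33}{98} \cdot 29 + \left(6 + 11\right) = \frac{957}{98} + 17 = \frac{2623}{98}$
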